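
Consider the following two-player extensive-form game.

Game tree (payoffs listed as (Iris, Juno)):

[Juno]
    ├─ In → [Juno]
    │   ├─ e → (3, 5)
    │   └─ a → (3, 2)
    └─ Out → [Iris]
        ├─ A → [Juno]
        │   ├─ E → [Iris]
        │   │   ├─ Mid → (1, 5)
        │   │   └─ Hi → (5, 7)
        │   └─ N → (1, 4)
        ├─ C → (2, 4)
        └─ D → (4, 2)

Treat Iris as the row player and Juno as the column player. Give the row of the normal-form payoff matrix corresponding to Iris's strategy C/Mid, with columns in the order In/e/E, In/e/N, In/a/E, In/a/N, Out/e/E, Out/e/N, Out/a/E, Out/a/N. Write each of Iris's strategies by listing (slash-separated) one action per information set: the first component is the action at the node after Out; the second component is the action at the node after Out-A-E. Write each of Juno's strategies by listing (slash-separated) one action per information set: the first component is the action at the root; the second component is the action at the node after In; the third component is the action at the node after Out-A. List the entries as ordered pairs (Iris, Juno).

vs In/e/E: Juno plays In → Juno plays e at [In] → (3, 5)
vs In/e/N: Juno plays In → Juno plays e at [In] → (3, 5)
vs In/a/E: Juno plays In → Juno plays a at [In] → (3, 2)
vs In/a/N: Juno plays In → Juno plays a at [In] → (3, 2)
vs Out/e/E: Juno plays Out → Iris plays C at [Out] → (2, 4)
vs Out/e/N: Juno plays Out → Iris plays C at [Out] → (2, 4)
vs Out/a/E: Juno plays Out → Iris plays C at [Out] → (2, 4)
vs Out/a/N: Juno plays Out → Iris plays C at [Out] → (2, 4)

(3,5) (3,5) (3,2) (3,2) (2,4) (2,4) (2,4) (2,4)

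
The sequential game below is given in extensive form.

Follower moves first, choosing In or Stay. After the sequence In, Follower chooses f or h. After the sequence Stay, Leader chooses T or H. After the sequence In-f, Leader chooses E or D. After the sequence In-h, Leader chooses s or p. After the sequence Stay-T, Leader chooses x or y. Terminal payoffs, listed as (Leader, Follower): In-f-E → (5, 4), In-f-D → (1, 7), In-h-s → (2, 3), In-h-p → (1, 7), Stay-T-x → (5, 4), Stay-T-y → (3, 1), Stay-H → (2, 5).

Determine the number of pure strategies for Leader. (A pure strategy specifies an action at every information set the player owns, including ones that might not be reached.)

16

Leader owns the node after Stay with actions {T, H} — two choices.
Leader owns the node after In-f with actions {E, D} — two choices.
Leader owns the node after In-h with actions {s, p} — two choices.
Leader owns the node after Stay-T with actions {x, y} — two choices.
A pure strategy fixes one action at each information set independently, so the count is the product 2 × 2 × 2 × 2 = 16.
(For reference, Follower has 4 pure strategies, giving a 16×4 normal-form matrix.)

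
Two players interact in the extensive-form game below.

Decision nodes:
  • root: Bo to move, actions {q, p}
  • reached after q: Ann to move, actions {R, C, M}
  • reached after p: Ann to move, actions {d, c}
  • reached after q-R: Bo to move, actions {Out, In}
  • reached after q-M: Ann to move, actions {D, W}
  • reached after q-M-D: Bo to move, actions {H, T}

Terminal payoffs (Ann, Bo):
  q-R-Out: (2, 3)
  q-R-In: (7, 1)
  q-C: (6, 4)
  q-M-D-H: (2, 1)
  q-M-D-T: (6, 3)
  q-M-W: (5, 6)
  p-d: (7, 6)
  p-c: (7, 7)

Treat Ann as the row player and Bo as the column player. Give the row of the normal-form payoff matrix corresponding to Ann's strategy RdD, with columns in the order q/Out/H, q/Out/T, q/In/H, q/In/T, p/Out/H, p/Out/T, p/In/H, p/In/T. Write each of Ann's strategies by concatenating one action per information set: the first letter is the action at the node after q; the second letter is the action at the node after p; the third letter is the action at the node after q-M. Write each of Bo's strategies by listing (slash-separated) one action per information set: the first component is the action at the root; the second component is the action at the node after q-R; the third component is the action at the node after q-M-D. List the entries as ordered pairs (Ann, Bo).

(2,3) (2,3) (7,1) (7,1) (7,6) (7,6) (7,6) (7,6)

vs q/Out/H: Bo plays q → Ann plays R at [q] → Bo plays Out at [q-R] → (2, 3)
vs q/Out/T: Bo plays q → Ann plays R at [q] → Bo plays Out at [q-R] → (2, 3)
vs q/In/H: Bo plays q → Ann plays R at [q] → Bo plays In at [q-R] → (7, 1)
vs q/In/T: Bo plays q → Ann plays R at [q] → Bo plays In at [q-R] → (7, 1)
vs p/Out/H: Bo plays p → Ann plays d at [p] → (7, 6)
vs p/Out/T: Bo plays p → Ann plays d at [p] → (7, 6)
vs p/In/H: Bo plays p → Ann plays d at [p] → (7, 6)
vs p/In/T: Bo plays p → Ann plays d at [p] → (7, 6)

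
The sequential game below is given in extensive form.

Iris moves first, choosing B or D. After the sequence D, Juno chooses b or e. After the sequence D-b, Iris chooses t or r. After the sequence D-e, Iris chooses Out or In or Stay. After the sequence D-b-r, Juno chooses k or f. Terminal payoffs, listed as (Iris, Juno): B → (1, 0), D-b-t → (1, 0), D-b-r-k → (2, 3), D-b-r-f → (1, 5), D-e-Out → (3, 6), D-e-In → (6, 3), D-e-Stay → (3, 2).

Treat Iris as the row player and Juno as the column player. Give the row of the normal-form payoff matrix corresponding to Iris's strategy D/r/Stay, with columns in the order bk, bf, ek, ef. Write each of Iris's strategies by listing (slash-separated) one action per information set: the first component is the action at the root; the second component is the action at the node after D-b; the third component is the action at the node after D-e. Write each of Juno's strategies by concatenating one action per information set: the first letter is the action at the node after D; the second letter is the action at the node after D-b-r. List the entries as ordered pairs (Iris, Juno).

(2,3) (1,5) (3,2) (3,2)

vs bk: Iris plays D → Juno plays b at [D] → Iris plays r at [D-b] → Juno plays k at [D-b-r] → (2, 3)
vs bf: Iris plays D → Juno plays b at [D] → Iris plays r at [D-b] → Juno plays f at [D-b-r] → (1, 5)
vs ek: Iris plays D → Juno plays e at [D] → Iris plays Stay at [D-e] → (3, 2)
vs ef: Iris plays D → Juno plays e at [D] → Iris plays Stay at [D-e] → (3, 2)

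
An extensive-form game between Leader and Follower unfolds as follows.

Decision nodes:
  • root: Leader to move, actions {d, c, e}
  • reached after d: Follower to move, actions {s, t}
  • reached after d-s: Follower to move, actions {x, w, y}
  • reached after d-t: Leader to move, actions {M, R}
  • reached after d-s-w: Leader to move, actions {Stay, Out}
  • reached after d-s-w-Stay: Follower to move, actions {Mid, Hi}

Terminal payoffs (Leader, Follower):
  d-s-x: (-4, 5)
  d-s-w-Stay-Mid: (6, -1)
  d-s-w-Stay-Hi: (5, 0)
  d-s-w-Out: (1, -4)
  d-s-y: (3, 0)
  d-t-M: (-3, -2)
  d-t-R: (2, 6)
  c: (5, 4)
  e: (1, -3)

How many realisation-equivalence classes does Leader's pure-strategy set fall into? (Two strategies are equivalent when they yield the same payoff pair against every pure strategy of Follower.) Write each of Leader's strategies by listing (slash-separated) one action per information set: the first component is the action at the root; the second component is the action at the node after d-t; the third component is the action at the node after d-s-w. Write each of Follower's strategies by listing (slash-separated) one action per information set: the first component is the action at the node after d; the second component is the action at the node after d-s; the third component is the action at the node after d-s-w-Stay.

Leader has 12 pure strategies: d/M/Stay, d/M/Out, d/R/Stay, d/R/Out, c/M/Stay, c/M/Out, c/R/Stay, c/R/Out, e/M/Stay, e/M/Out, e/R/Stay, e/R/Out. Columns: s/x/Mid, s/x/Hi, s/w/Mid, s/w/Hi, s/y/Mid, s/y/Hi, t/x/Mid, t/x/Hi, t/w/Mid, t/w/Hi, t/y/Mid, t/y/Hi.
{d/M/Stay} → row (-4,5) (-4,5) (6,-1) (5,0) (3,0) (3,0) (-3,-2) (-3,-2) (-3,-2) (-3,-2) (-3,-2) (-3,-2)
{d/M/Out} → row (-4,5) (-4,5) (1,-4) (1,-4) (3,0) (3,0) (-3,-2) (-3,-2) (-3,-2) (-3,-2) (-3,-2) (-3,-2)
{d/R/Stay} → row (-4,5) (-4,5) (6,-1) (5,0) (3,0) (3,0) (2,6) (2,6) (2,6) (2,6) (2,6) (2,6)
{d/R/Out} → row (-4,5) (-4,5) (1,-4) (1,-4) (3,0) (3,0) (2,6) (2,6) (2,6) (2,6) (2,6) (2,6)
{c/M/Stay, c/M/Out, c/R/Stay, c/R/Out} → row (5,4) (5,4) (5,4) (5,4) (5,4) (5,4) (5,4) (5,4) (5,4) (5,4) (5,4) (5,4)
{e/M/Stay, e/M/Out, e/R/Stay, e/R/Out} → row (1,-3) (1,-3) (1,-3) (1,-3) (1,-3) (1,-3) (1,-3) (1,-3) (1,-3) (1,-3) (1,-3) (1,-3)
That's 6 distinct rows out of 12 strategies.

6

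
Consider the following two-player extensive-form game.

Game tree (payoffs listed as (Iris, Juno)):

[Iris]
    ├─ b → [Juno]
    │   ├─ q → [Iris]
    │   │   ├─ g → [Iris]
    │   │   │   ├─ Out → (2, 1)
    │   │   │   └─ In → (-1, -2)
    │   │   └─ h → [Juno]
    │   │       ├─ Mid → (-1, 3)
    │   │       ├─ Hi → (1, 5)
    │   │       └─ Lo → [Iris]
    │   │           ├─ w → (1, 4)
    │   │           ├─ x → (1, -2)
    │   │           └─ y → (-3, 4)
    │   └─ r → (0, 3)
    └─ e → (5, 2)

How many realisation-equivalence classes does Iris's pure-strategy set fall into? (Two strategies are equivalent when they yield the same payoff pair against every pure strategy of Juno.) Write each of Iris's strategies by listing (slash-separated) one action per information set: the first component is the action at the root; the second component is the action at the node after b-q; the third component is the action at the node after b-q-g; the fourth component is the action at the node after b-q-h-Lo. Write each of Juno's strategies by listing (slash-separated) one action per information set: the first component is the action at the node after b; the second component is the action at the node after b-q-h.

6

Iris has 24 pure strategies: b/g/Out/w, b/g/Out/x, b/g/Out/y, b/g/In/w, b/g/In/x, b/g/In/y, b/h/Out/w, b/h/Out/x, b/h/Out/y, b/h/In/w, b/h/In/x, b/h/In/y, e/g/Out/w, e/g/Out/x, e/g/Out/y, e/g/In/w, e/g/In/x, e/g/In/y, e/h/Out/w, e/h/Out/x, e/h/Out/y, e/h/In/w, e/h/In/x, e/h/In/y. Columns: q/Mid, q/Hi, q/Lo, r/Mid, r/Hi, r/Lo.
{b/g/Out/w, b/g/Out/x, b/g/Out/y} → row (2,1) (2,1) (2,1) (0,3) (0,3) (0,3)
{b/g/In/w, b/g/In/x, b/g/In/y} → row (-1,-2) (-1,-2) (-1,-2) (0,3) (0,3) (0,3)
{b/h/Out/w, b/h/In/w} → row (-1,3) (1,5) (1,4) (0,3) (0,3) (0,3)
{b/h/Out/x, b/h/In/x} → row (-1,3) (1,5) (1,-2) (0,3) (0,3) (0,3)
{b/h/Out/y, b/h/In/y} → row (-1,3) (1,5) (-3,4) (0,3) (0,3) (0,3)
{e/g/Out/w, e/g/Out/x, e/g/Out/y, e/g/In/w, e/g/In/x, e/g/In/y, e/h/Out/w, e/h/Out/x, e/h/Out/y, e/h/In/w, e/h/In/x, e/h/In/y} → row (5,2) (5,2) (5,2) (5,2) (5,2) (5,2)
That's 6 distinct rows out of 24 strategies.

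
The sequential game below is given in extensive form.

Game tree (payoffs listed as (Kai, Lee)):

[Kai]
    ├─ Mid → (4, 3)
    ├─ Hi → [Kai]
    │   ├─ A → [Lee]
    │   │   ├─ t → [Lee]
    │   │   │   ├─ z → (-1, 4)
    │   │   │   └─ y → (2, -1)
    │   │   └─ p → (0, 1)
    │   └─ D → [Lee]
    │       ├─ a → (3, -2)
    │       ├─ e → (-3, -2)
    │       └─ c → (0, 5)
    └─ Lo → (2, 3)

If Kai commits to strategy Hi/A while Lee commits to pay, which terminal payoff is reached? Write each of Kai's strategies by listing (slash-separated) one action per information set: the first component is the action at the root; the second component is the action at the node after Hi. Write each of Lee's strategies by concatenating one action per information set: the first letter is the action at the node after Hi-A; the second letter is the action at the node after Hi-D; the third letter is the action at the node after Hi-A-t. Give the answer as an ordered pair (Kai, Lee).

(0, 1)

Trace the play path from the root:
  Kai plays Hi
  Kai plays A at [Hi]
  Lee plays p at [Hi-A]
→ terminal payoff (0, 1).
(Lee's choice at the node after Hi-D is never reached on this path, so it doesn't affect the outcome.)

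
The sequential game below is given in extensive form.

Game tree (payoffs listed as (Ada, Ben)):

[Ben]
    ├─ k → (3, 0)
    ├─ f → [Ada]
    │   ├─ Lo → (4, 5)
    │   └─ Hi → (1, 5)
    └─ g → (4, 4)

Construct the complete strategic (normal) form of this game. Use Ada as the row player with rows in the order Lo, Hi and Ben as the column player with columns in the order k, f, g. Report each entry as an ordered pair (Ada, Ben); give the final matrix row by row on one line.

            k        f        g
  Lo    (3,0)    (4,5)    (4,4)
  Hi    (3,0)    (1,5)    (4,4)

Lo: (3,0) (4,5) (4,4) | Hi: (3,0) (1,5) (4,4)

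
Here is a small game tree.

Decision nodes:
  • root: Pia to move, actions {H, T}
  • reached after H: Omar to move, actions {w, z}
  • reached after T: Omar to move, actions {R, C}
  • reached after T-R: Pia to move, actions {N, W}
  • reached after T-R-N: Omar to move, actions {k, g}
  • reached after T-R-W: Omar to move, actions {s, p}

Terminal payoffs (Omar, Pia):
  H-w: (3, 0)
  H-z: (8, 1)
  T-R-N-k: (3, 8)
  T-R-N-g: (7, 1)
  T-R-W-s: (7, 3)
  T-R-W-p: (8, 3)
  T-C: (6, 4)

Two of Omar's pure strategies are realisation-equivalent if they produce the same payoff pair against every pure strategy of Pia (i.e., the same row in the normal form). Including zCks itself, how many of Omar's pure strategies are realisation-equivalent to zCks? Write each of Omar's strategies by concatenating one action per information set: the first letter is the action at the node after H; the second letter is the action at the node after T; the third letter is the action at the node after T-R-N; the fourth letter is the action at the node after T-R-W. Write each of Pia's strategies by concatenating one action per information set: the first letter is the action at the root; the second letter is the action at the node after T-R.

4

Row for zCks (columns HN, HW, TN, TW): (8,1) (8,1) (6,4) (6,4).
Under zCks, Omar's choice at the node after T-R-N and at the node after T-R-W can never be reached regardless of what Pia does, so varying those choices leaves every outcome unchanged.
Holding the reachable choices fixed and varying the unreachable ones freely already gives 2 × 2 = 4 equivalent strategies.
No other strategy reproduces this row, so those 4 are the full class: zCks, zCkp, zCgs, zCgp.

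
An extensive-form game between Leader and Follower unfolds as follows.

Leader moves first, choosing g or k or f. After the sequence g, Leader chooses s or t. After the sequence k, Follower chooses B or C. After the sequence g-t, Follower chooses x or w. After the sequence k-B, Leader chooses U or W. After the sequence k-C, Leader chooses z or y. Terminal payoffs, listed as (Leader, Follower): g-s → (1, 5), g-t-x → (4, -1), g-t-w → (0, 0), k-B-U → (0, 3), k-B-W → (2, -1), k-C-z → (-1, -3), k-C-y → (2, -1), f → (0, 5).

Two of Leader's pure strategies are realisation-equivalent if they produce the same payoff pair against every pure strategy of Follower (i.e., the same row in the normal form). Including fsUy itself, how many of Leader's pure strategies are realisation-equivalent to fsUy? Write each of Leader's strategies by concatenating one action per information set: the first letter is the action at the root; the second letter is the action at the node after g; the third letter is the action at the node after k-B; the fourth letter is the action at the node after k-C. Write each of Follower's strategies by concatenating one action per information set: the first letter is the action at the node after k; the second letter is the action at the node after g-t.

8

Row for fsUy (columns Bx, Bw, Cx, Cw): (0,5) (0,5) (0,5) (0,5).
Under fsUy, Leader's choice at the node after g and at the node after k-B and at the node after k-C can never be reached regardless of what Follower does, so varying those choices leaves every outcome unchanged.
Holding the reachable choices fixed and varying the unreachable ones freely already gives 2 × 2 × 2 = 8 equivalent strategies.
No other strategy reproduces this row, so those 8 are the full class: fsUz, fsUy, fsWz, fsWy, ftUz, ftUy, ftWz, ftWy.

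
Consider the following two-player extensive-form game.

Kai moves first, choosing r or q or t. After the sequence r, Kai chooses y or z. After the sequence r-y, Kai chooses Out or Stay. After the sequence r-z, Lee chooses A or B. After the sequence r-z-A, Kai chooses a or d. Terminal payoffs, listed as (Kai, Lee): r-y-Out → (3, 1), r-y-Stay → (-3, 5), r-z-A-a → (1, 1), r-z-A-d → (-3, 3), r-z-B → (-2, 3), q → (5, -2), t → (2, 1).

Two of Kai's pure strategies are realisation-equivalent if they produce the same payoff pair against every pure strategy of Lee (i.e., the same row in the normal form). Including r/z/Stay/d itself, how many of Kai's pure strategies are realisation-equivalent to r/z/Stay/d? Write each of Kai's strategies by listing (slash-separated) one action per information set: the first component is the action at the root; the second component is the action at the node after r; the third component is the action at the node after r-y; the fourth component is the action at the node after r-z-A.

2

Row for r/z/Stay/d (columns A, B): (-3,3) (-2,3).
Under r/z/Stay/d, Kai's choice at the node after r-y can never be reached regardless of what Lee does, so varying those choices leaves every outcome unchanged.
Holding the reachable choices fixed and varying the unreachable one freely already gives 2 equivalent strategies.
No other strategy reproduces this row, so those 2 are the full class: r/z/Out/d, r/z/Stay/d.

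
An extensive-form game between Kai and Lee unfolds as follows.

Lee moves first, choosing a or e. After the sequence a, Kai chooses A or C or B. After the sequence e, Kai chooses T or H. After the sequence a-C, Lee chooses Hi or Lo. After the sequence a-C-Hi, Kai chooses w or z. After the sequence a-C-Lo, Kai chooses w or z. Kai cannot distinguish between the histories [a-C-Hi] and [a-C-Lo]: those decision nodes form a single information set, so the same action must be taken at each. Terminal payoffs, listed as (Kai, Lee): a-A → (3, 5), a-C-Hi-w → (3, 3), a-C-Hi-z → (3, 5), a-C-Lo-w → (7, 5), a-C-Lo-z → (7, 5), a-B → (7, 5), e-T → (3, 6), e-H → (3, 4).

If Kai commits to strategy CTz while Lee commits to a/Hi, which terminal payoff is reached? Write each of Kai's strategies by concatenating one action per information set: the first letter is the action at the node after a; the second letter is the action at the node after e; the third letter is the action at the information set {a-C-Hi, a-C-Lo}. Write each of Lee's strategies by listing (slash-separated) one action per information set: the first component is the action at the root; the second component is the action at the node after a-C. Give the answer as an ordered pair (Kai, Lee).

(3, 5)

Trace the play path from the root:
  Lee plays a
  Kai plays C at [a]
  Lee plays Hi at [a-C]
  Kai plays z at [a-C-Hi]
→ terminal payoff (3, 5).
(Kai's choice at the node after e is never reached on this path, so it doesn't affect the outcome.)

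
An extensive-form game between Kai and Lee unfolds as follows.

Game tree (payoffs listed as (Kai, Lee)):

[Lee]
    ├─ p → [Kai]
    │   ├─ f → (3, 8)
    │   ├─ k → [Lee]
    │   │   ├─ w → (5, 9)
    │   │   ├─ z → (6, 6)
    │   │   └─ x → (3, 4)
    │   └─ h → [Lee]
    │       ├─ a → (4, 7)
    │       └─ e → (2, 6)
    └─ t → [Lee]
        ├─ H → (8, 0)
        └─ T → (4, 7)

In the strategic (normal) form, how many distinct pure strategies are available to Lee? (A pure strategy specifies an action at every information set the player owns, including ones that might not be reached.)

24

Lee owns the root with actions {p, t} — two choices.
Lee owns the node after t with actions {H, T} — two choices.
Lee owns the node after p-k with actions {w, z, x} — three choices.
Lee owns the node after p-h with actions {a, e} — two choices.
A pure strategy fixes one action at each information set independently, so the count is the product 2 × 2 × 3 × 2 = 24.
(For reference, Kai has 3 pure strategies, giving a 24×3 normal-form matrix.)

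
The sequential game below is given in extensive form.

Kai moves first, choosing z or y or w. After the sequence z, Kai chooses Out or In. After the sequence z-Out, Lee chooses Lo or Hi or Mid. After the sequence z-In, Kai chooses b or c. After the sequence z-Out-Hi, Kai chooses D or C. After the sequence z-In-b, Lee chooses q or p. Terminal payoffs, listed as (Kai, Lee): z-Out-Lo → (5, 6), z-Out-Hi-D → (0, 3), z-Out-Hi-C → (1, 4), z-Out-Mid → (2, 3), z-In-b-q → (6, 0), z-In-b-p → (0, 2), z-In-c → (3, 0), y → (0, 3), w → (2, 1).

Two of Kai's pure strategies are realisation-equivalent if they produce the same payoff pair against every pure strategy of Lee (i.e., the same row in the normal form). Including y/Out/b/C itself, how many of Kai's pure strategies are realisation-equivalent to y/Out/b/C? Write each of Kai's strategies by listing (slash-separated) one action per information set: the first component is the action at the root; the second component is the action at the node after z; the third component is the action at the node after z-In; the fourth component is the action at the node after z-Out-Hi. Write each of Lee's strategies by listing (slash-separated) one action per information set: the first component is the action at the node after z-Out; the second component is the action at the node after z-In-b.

8

Row for y/Out/b/C (columns Lo/q, Lo/p, Hi/q, Hi/p, Mid/q, Mid/p): (0,3) (0,3) (0,3) (0,3) (0,3) (0,3).
Under y/Out/b/C, Kai's choice at the node after z and at the node after z-In and at the node after z-Out-Hi can never be reached regardless of what Lee does, so varying those choices leaves every outcome unchanged.
Holding the reachable choices fixed and varying the unreachable ones freely already gives 2 × 2 × 2 = 8 equivalent strategies.
No other strategy reproduces this row, so those 8 are the full class: y/Out/b/D, y/Out/b/C, y/Out/c/D, y/Out/c/C, y/In/b/D, y/In/b/C, y/In/c/D, y/In/c/C.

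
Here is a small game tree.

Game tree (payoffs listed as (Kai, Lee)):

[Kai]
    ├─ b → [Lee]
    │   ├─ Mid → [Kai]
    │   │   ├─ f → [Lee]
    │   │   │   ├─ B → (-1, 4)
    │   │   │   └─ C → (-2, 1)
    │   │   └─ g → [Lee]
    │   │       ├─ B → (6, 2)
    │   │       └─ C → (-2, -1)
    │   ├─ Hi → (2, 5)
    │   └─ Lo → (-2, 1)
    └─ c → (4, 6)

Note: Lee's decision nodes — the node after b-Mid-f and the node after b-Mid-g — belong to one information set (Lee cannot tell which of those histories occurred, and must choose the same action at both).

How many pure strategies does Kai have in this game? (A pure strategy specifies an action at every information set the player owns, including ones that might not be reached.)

Kai owns the root with actions {b, c} — two choices.
Kai owns the node after b-Mid with actions {f, g} — two choices.
A pure strategy fixes one action at each information set independently, so the count is the product 2 × 2 = 4.
(For reference, Lee has 6 pure strategies, giving a 4×6 normal-form matrix.)

4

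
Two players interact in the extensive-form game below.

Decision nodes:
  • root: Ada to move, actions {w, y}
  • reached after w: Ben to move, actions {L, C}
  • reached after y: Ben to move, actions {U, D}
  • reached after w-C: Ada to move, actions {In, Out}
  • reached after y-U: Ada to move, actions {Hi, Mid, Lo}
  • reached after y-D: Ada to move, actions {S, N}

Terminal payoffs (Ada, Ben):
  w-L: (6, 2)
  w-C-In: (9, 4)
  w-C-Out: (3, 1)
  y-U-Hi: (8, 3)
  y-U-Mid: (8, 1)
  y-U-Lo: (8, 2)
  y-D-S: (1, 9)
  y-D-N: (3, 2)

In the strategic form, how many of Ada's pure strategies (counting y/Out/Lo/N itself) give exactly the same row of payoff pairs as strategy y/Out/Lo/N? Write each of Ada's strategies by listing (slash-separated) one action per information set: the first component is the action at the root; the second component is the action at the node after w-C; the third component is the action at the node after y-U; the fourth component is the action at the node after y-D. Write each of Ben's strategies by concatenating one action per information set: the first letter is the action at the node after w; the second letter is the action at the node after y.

2

Row for y/Out/Lo/N (columns LU, LD, CU, CD): (8,2) (3,2) (8,2) (3,2).
Under y/Out/Lo/N, Ada's choice at the node after w-C can never be reached regardless of what Ben does, so varying those choices leaves every outcome unchanged.
Holding the reachable choices fixed and varying the unreachable one freely already gives 2 equivalent strategies.
No other strategy reproduces this row, so those 2 are the full class: y/In/Lo/N, y/Out/Lo/N.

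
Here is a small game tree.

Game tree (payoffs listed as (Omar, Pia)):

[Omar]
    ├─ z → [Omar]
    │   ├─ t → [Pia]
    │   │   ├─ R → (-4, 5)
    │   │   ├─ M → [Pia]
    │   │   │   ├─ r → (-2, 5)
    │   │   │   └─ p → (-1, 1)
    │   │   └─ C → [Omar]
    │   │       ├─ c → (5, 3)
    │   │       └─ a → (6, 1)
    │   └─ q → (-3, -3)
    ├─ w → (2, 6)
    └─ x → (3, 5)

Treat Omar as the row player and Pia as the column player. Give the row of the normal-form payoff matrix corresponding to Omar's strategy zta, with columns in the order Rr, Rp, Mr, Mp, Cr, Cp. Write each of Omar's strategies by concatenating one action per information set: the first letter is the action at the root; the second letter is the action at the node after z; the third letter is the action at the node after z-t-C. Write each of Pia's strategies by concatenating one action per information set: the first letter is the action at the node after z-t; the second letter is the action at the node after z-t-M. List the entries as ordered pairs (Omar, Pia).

vs Rr: Omar plays z → Omar plays t at [z] → Pia plays R at [z-t] → (-4, 5)
vs Rp: Omar plays z → Omar plays t at [z] → Pia plays R at [z-t] → (-4, 5)
vs Mr: Omar plays z → Omar plays t at [z] → Pia plays M at [z-t] → Pia plays r at [z-t-M] → (-2, 5)
vs Mp: Omar plays z → Omar plays t at [z] → Pia plays M at [z-t] → Pia plays p at [z-t-M] → (-1, 1)
vs Cr: Omar plays z → Omar plays t at [z] → Pia plays C at [z-t] → Omar plays a at [z-t-C] → (6, 1)
vs Cp: Omar plays z → Omar plays t at [z] → Pia plays C at [z-t] → Omar plays a at [z-t-C] → (6, 1)

(-4,5) (-4,5) (-2,5) (-1,1) (6,1) (6,1)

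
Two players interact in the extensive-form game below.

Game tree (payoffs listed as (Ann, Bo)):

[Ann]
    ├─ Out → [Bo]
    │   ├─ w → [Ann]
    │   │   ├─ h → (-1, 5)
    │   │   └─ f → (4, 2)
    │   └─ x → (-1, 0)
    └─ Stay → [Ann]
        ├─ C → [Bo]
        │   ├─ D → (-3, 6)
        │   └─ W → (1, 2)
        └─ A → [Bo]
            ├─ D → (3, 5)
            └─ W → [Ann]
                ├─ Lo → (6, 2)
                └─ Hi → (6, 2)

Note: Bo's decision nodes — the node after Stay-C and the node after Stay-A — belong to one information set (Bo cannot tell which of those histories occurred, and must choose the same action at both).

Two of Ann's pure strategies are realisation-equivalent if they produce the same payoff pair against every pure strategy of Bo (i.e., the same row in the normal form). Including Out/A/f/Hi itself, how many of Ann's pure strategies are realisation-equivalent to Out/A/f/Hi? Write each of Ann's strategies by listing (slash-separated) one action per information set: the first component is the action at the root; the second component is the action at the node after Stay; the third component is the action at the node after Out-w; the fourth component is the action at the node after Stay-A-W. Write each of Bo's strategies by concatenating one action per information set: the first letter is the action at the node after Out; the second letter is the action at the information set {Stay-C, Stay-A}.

Row for Out/A/f/Hi (columns wD, wW, xD, xW): (4,2) (4,2) (-1,0) (-1,0).
Under Out/A/f/Hi, Ann's choice at the node after Stay and at the node after Stay-A-W can never be reached regardless of what Bo does, so varying those choices leaves every outcome unchanged.
Holding the reachable choices fixed and varying the unreachable ones freely already gives 2 × 2 = 4 equivalent strategies.
No other strategy reproduces this row, so those 4 are the full class: Out/C/f/Lo, Out/C/f/Hi, Out/A/f/Lo, Out/A/f/Hi.

4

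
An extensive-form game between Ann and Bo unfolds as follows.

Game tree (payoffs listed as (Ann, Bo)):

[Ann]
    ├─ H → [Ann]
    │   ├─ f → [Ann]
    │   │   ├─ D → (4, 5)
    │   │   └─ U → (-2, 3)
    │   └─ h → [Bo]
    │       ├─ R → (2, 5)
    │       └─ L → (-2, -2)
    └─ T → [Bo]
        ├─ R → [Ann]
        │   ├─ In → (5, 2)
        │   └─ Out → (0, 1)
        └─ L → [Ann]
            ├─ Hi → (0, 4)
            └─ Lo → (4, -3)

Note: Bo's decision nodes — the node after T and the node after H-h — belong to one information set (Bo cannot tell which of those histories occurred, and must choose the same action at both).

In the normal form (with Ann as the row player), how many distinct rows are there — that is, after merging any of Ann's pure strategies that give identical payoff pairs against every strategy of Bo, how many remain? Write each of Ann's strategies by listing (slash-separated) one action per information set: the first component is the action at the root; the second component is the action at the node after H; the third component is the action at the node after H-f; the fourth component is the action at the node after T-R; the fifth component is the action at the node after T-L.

Ann has 32 pure strategies: H/f/D/In/Hi, H/f/D/In/Lo, H/f/D/Out/Hi, H/f/D/Out/Lo, H/f/U/In/Hi, H/f/U/In/Lo, H/f/U/Out/Hi, H/f/U/Out/Lo, H/h/D/In/Hi, H/h/D/In/Lo, H/h/D/Out/Hi, H/h/D/Out/Lo, H/h/U/In/Hi, H/h/U/In/Lo, H/h/U/Out/Hi, H/h/U/Out/Lo, T/f/D/In/Hi, T/f/D/In/Lo, T/f/D/Out/Hi, T/f/D/Out/Lo, T/f/U/In/Hi, T/f/U/In/Lo, T/f/U/Out/Hi, T/f/U/Out/Lo, T/h/D/In/Hi, T/h/D/In/Lo, T/h/D/Out/Hi, T/h/D/Out/Lo, T/h/U/In/Hi, T/h/U/In/Lo, T/h/U/Out/Hi, T/h/U/Out/Lo. Columns: R, L.
{H/f/D/In/Hi, H/f/D/In/Lo, H/f/D/Out/Hi, H/f/D/Out/Lo} → row (4,5) (4,5)
{H/f/U/In/Hi, H/f/U/In/Lo, H/f/U/Out/Hi, H/f/U/Out/Lo} → row (-2,3) (-2,3)
{H/h/D/In/Hi, H/h/D/In/Lo, H/h/D/Out/Hi, H/h/D/Out/Lo, H/h/U/In/Hi, H/h/U/In/Lo, H/h/U/Out/Hi, H/h/U/Out/Lo} → row (2,5) (-2,-2)
{T/f/D/In/Hi, T/f/U/In/Hi, T/h/D/In/Hi, T/h/U/In/Hi} → row (5,2) (0,4)
{T/f/D/In/Lo, T/f/U/In/Lo, T/h/D/In/Lo, T/h/U/In/Lo} → row (5,2) (4,-3)
{T/f/D/Out/Hi, T/f/U/Out/Hi, T/h/D/Out/Hi, T/h/U/Out/Hi} → row (0,1) (0,4)
{T/f/D/Out/Lo, T/f/U/Out/Lo, T/h/D/Out/Lo, T/h/U/Out/Lo} → row (0,1) (4,-3)
That's 7 distinct rows out of 32 strategies.

7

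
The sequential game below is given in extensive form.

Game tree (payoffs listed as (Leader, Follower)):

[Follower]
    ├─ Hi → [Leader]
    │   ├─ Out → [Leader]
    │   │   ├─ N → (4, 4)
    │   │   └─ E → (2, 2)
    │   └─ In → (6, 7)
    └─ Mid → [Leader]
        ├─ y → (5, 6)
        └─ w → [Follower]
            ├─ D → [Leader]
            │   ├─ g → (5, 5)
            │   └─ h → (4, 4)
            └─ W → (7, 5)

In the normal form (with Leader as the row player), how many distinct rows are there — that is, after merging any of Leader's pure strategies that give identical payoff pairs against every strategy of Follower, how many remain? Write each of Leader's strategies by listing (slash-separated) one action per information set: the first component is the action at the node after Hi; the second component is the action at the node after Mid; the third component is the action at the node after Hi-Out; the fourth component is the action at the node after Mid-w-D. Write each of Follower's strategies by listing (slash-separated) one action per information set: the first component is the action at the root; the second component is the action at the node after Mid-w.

9

Leader has 16 pure strategies: Out/y/N/g, Out/y/N/h, Out/y/E/g, Out/y/E/h, Out/w/N/g, Out/w/N/h, Out/w/E/g, Out/w/E/h, In/y/N/g, In/y/N/h, In/y/E/g, In/y/E/h, In/w/N/g, In/w/N/h, In/w/E/g, In/w/E/h. Columns: Hi/D, Hi/W, Mid/D, Mid/W.
{Out/y/N/g, Out/y/N/h} → row (4,4) (4,4) (5,6) (5,6)
{Out/y/E/g, Out/y/E/h} → row (2,2) (2,2) (5,6) (5,6)
{Out/w/N/g} → row (4,4) (4,4) (5,5) (7,5)
{Out/w/N/h} → row (4,4) (4,4) (4,4) (7,5)
{Out/w/E/g} → row (2,2) (2,2) (5,5) (7,5)
{Out/w/E/h} → row (2,2) (2,2) (4,4) (7,5)
{In/y/N/g, In/y/N/h, In/y/E/g, In/y/E/h} → row (6,7) (6,7) (5,6) (5,6)
{In/w/N/g, In/w/E/g} → row (6,7) (6,7) (5,5) (7,5)
{In/w/N/h, In/w/E/h} → row (6,7) (6,7) (4,4) (7,5)
That's 9 distinct rows out of 16 strategies.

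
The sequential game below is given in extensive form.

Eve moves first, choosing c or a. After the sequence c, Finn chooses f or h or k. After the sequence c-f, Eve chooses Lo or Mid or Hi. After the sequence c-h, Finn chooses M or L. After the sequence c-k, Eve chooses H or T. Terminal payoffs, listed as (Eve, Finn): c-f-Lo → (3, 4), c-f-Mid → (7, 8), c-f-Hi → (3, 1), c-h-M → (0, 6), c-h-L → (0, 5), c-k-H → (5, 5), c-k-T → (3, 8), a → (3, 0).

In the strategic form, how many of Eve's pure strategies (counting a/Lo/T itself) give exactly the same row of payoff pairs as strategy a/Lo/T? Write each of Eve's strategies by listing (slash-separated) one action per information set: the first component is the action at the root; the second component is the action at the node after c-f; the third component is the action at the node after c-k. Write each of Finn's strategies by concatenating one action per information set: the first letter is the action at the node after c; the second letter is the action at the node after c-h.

6

Row for a/Lo/T (columns fM, fL, hM, hL, kM, kL): (3,0) (3,0) (3,0) (3,0) (3,0) (3,0).
Under a/Lo/T, Eve's choice at the node after c-f and at the node after c-k can never be reached regardless of what Finn does, so varying those choices leaves every outcome unchanged.
Holding the reachable choices fixed and varying the unreachable ones freely already gives 3 × 2 = 6 equivalent strategies.
No other strategy reproduces this row, so those 6 are the full class: a/Lo/H, a/Lo/T, a/Mid/H, a/Mid/T, a/Hi/H, a/Hi/T.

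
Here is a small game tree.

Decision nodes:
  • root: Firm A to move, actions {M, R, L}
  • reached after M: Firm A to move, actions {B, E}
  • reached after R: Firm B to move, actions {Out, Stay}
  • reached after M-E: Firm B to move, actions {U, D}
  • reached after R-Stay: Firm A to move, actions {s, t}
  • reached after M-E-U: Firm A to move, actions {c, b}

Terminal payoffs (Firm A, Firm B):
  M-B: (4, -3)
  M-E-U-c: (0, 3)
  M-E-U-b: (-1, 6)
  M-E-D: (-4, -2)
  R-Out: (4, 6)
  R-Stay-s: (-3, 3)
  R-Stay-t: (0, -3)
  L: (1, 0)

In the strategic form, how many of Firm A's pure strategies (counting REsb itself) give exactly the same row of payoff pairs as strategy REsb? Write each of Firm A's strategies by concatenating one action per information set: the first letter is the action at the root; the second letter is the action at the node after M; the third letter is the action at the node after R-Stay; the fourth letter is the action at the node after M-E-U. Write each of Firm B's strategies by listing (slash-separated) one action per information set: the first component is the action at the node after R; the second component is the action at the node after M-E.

4

Row for REsb (columns Out/U, Out/D, Stay/U, Stay/D): (4,6) (4,6) (-3,3) (-3,3).
Under REsb, Firm A's choice at the node after M and at the node after M-E-U can never be reached regardless of what Firm B does, so varying those choices leaves every outcome unchanged.
Holding the reachable choices fixed and varying the unreachable ones freely already gives 2 × 2 = 4 equivalent strategies.
No other strategy reproduces this row, so those 4 are the full class: RBsc, RBsb, REsc, REsb.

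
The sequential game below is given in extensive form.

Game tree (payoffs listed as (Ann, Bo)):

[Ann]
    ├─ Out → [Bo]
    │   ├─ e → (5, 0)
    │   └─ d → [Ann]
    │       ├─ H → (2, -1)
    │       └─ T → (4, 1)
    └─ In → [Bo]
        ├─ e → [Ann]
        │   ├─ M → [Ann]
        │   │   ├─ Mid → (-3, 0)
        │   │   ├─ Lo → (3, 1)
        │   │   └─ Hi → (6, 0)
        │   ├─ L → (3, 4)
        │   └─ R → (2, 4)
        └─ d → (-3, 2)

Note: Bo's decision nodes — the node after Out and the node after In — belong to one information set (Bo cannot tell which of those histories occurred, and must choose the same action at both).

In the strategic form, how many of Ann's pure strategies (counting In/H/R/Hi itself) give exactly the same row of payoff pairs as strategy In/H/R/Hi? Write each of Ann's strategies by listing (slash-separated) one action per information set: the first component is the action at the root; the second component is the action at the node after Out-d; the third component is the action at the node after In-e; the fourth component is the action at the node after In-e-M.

6

Row for In/H/R/Hi (columns e, d): (2,4) (-3,2).
Under In/H/R/Hi, Ann's choice at the node after Out-d and at the node after In-e-M can never be reached regardless of what Bo does, so varying those choices leaves every outcome unchanged.
Holding the reachable choices fixed and varying the unreachable ones freely already gives 2 × 3 = 6 equivalent strategies.
No other strategy reproduces this row, so those 6 are the full class: In/H/R/Mid, In/H/R/Lo, In/H/R/Hi, In/T/R/Mid, In/T/R/Lo, In/T/R/Hi.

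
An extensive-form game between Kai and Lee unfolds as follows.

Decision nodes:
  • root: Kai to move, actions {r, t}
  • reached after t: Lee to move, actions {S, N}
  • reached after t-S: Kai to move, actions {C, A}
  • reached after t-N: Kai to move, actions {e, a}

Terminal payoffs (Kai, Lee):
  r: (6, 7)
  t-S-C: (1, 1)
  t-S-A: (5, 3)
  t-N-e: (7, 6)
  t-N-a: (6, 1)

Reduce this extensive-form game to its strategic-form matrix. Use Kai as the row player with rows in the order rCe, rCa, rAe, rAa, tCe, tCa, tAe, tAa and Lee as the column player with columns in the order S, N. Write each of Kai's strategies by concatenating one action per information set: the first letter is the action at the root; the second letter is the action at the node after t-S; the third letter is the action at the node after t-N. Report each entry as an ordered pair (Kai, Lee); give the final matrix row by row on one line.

rCe: (6,7) (6,7) | rCa: (6,7) (6,7) | rAe: (6,7) (6,7) | rAa: (6,7) (6,7) | tCe: (1,1) (7,6) | tCa: (1,1) (6,1) | tAe: (5,3) (7,6) | tAa: (5,3) (6,1)

            S        N
 rCe    (6,7)    (6,7)
 rCa    (6,7)    (6,7)
 rAe    (6,7)    (6,7)
 rAa    (6,7)    (6,7)
 tCe    (1,1)    (7,6)
 tCa    (1,1)    (6,1)
 tAe    (5,3)    (7,6)
 tAa    (5,3)    (6,1)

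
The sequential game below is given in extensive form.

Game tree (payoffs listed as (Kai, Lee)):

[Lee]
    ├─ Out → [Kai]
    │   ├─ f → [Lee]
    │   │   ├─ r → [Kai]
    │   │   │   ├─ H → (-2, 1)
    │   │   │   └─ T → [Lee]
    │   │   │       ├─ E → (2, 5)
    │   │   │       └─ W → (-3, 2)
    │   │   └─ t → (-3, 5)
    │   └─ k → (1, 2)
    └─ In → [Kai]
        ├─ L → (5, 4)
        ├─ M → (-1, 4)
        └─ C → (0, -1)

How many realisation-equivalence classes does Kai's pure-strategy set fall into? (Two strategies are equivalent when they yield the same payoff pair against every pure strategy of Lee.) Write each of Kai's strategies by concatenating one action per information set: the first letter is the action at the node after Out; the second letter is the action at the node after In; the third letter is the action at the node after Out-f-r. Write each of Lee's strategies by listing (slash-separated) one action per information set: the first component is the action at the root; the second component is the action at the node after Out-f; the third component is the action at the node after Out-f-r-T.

Kai has 12 pure strategies: fLH, fLT, fMH, fMT, fCH, fCT, kLH, kLT, kMH, kMT, kCH, kCT. Columns: Out/r/E, Out/r/W, Out/t/E, Out/t/W, In/r/E, In/r/W, In/t/E, In/t/W.
{fLH} → row (-2,1) (-2,1) (-3,5) (-3,5) (5,4) (5,4) (5,4) (5,4)
{fLT} → row (2,5) (-3,2) (-3,5) (-3,5) (5,4) (5,4) (5,4) (5,4)
{fMH} → row (-2,1) (-2,1) (-3,5) (-3,5) (-1,4) (-1,4) (-1,4) (-1,4)
{fMT} → row (2,5) (-3,2) (-3,5) (-3,5) (-1,4) (-1,4) (-1,4) (-1,4)
{fCH} → row (-2,1) (-2,1) (-3,5) (-3,5) (0,-1) (0,-1) (0,-1) (0,-1)
{fCT} → row (2,5) (-3,2) (-3,5) (-3,5) (0,-1) (0,-1) (0,-1) (0,-1)
{kLH, kLT} → row (1,2) (1,2) (1,2) (1,2) (5,4) (5,4) (5,4) (5,4)
{kMH, kMT} → row (1,2) (1,2) (1,2) (1,2) (-1,4) (-1,4) (-1,4) (-1,4)
{kCH, kCT} → row (1,2) (1,2) (1,2) (1,2) (0,-1) (0,-1) (0,-1) (0,-1)
That's 9 distinct rows out of 12 strategies.

9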